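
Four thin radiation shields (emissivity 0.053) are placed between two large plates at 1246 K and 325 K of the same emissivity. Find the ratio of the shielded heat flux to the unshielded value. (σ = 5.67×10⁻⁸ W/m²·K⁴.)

With N identical shields there are N+1 = 5 gaps in series, each with the same radiative resistance, so the flux falls to 1/(N+1) of its unshielded value.

ratio ≈ 0.200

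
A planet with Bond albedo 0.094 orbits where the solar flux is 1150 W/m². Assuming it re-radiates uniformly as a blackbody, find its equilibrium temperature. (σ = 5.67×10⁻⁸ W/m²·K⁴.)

Power absorbed = (1−a)S·πR²; power emitted = 4πR²σT⁴. Equating and cancelling πR²:
T = ((1−a)S / 4σ)^(1/4) = (1040 / (4 × 5.67×10⁻⁸))^(1/4) = (4.59×10^9)^(1/4).
T = 260 K.

T ≈ 260 K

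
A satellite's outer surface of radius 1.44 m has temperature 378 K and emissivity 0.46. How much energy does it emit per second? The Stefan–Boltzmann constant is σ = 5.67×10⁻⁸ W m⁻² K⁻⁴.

P ≈ 13900 W

A = 4πr² = 4π × (1.44)² = 26.1 m².
P = εσAT⁴ = 0.46 × 5.67×10⁻⁸ × 26.1 × (378)⁴ = 0.46 × 5.67×10⁻⁸ × 26.1 × 2.04×10^10.
P = 13900 W.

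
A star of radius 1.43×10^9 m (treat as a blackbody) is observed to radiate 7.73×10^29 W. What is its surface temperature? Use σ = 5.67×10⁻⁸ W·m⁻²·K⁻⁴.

A = 4πr² = 4π × (1.43×10^9)² = 2.57×10^19 m².
From P = σAT⁴, T = (P / σA)^(1/4) = (7.73×10^29 / (5.67×10⁻⁸ × 2.57×10^19))^(1/4).
T = (5.31×10^17)^(1/4) = 27000 K.

T ≈ 27000 K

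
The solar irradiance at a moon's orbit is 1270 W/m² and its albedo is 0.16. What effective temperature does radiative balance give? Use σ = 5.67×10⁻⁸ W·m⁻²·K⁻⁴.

T ≈ 262 K

Power absorbed = (1−a)S·πR²; power emitted = 4πR²σT⁴. Equating and cancelling πR²:
T = ((1−a)S / 4σ)^(1/4) = (1070 / (4 × 5.67×10⁻⁸))^(1/4) = (4.70×10^9)^(1/4).
T = 262 K.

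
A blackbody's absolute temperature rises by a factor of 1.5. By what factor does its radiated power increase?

factor ≈ 5.06

P ∝ T⁴, so the power scales as (1.5)⁴ = 5.06.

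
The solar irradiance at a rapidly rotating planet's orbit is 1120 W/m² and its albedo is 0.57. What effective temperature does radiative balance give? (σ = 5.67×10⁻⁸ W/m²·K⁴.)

T ≈ 215 K

Power absorbed = (1−a)S·πR²; power emitted = 4πR²σT⁴. Equating and cancelling πR²:
T = ((1−a)S / 4σ)^(1/4) = (482 / (4 × 5.67×10⁻⁸))^(1/4) = (2.12×10^9)^(1/4).
T = 215 K.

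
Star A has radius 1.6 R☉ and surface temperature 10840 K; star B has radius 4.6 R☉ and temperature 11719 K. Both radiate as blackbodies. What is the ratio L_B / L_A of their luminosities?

L = 4πR²σT⁴ ∝ R²T⁴, so L_B/L_A = (4.6/1.6)² × (11719/10840)⁴ = 8.27 × 1.37 = 11.3.

L_B/L_A ≈ 11.3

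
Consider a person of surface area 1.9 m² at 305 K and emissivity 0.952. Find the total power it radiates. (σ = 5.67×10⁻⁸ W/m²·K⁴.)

P = εσAT⁴ = 0.952 × 5.67×10⁻⁸ × 1.90 × (305)⁴ = 0.952 × 5.67×10⁻⁸ × 1.90 × 8.65×10^9.
P = 888 W.

P ≈ 888 W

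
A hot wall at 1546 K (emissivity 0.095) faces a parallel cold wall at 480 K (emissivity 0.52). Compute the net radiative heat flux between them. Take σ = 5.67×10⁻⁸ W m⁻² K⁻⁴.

For two large parallel gray plates, q = σ(T₁⁴ − T₂⁴) / (1/ε₁ + 1/ε₂ − 1).
1/ε₁ + 1/ε₂ − 1 = 1/0.095 + 1/0.52 − 1 = 11.45.
T₁⁴ − T₂⁴ = 5.71×10^12 − 5.31×10^10 = 5.66×10^12 K⁴.
q = 5.67×10⁻⁸ × 5.66×10^12 / 11.45 = 28000 W/m².

q ≈ 28000 W/m²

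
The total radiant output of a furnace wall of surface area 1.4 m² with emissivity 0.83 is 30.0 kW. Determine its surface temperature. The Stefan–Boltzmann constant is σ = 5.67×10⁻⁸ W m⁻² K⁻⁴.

From P = εσAT⁴, T = (P / εσA)^(1/4) = (30000 / (0.83 × 5.67×10⁻⁸ × 1.40))^(1/4).
T = (4.55×10^11)^(1/4) = 821 K.

T ≈ 821 K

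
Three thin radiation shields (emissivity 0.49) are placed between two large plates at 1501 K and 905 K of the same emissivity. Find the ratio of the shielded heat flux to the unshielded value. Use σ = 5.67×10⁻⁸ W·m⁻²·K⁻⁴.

With N identical shields there are N+1 = 4 gaps in series, each with the same radiative resistance, so the flux falls to 1/(N+1) of its unshielded value.

ratio ≈ 0.250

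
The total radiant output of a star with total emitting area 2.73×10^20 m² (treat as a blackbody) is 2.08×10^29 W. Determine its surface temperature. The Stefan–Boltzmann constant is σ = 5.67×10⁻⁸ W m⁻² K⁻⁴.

From P = σAT⁴, T = (P / σA)^(1/4) = (2.08×10^29 / (5.67×10⁻⁸ × 2.73×10^20))^(1/4).
T = (1.34×10^16)^(1/4) = 10800 K.

T ≈ 10800 K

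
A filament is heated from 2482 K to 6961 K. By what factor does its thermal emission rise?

ratio ≈ 61.9

P ∝ T⁴, so the ratio is (6961/2482)⁴ = (2.805)⁴ = 61.9.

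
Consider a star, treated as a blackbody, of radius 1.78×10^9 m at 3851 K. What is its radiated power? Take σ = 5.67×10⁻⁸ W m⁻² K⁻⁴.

A = 4πr² = 4π × (1.78×10^9)² = 3.98×10^19 m².
P = σAT⁴ = 5.67×10⁻⁸ × 3.98×10^19 × (3851)⁴ = 5.67×10⁻⁸ × 3.98×10^19 × 2.20×10^14.
P = 4.97×10^26 W.

P ≈ 4.97×10^26 W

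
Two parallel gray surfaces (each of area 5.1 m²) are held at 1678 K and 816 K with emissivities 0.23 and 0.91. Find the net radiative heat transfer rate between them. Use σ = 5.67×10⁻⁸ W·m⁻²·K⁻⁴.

For two large parallel gray plates, q = σ(T₁⁴ − T₂⁴) / (1/ε₁ + 1/ε₂ − 1).
1/ε₁ + 1/ε₂ − 1 = 1/0.23 + 1/0.91 − 1 = 4.447.
T₁⁴ − T₂⁴ = 7.93×10^12 − 4.43×10^11 = 7.48×10^12 K⁴.
q = 5.67×10⁻⁸ × 7.48×10^12 / 4.447 = 95400 W/m².
Q = q·A = 95400 × 5.1 = 4.87×10^5 W.

Q ≈ 4.87×10^5 W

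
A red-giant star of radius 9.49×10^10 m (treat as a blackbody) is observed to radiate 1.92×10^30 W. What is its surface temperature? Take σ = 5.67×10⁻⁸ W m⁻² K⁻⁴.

T ≈ 4160 K

A = 4πr² = 4π × (9.49×10^10)² = 1.13×10^23 m².
From P = σAT⁴, T = (P / σA)^(1/4) = (1.92×10^30 / (5.67×10⁻⁸ × 1.13×10^23))^(1/4).
T = (2.99×10^14)^(1/4) = 4160 K.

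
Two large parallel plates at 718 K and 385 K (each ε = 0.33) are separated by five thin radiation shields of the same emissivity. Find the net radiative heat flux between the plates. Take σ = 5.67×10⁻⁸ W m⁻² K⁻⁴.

Each of the 6 gaps contributes resistance (2/ε − 1) = 2/0.33 − 1 = 5.061; total = 30.36.
q = σ(T₁⁴ − T₂⁴) / 30.36 = 5.67×10⁻⁸ × 2.44×10^11 / 30.36 = 455 W/m².

q ≈ 455 W/m²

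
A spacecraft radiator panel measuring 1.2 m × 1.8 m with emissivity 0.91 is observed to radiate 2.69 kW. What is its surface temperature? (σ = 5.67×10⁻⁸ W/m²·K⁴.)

A = 1.2 × 1.8 = 2.16 m².
From P = εσAT⁴, T = (P / εσA)^(1/4) = (2690 / (0.91 × 5.67×10⁻⁸ × 2.16))^(1/4).
T = (2.41×10^10)^(1/4) = 394 K.

T ≈ 394 K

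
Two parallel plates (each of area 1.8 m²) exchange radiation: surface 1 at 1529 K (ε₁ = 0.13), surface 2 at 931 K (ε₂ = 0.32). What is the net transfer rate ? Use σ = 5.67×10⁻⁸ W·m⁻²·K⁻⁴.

Q ≈ 49000 W

For two large parallel gray plates, q = σ(T₁⁴ − T₂⁴) / (1/ε₁ + 1/ε₂ − 1).
1/ε₁ + 1/ε₂ − 1 = 1/0.13 + 1/0.32 − 1 = 9.817.
T₁⁴ − T₂⁴ = 5.47×10^12 − 7.51×10^11 = 4.71×10^12 K⁴.
q = 5.67×10⁻⁸ × 4.71×10^12 / 9.817 = 27200 W/m².
Q = q·A = 27200 × 1.8 = 49000 W.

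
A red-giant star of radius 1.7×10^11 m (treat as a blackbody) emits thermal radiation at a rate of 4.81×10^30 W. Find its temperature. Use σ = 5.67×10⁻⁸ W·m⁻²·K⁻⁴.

A = 4πr² = 4π × (1.7×10^11)² = 3.63×10^23 m².
From P = σAT⁴, T = (P / σA)^(1/4) = (4.81×10^30 / (5.67×10⁻⁸ × 3.63×10^23))^(1/4).
T = (2.34×10^14)^(1/4) = 3910 K.

T ≈ 3910 K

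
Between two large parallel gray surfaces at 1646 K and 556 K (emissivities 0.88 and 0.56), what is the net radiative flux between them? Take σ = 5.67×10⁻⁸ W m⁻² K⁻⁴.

For two large parallel gray plates, q = σ(T₁⁴ − T₂⁴) / (1/ε₁ + 1/ε₂ − 1).
1/ε₁ + 1/ε₂ − 1 = 1/0.88 + 1/0.56 − 1 = 1.922.
T₁⁴ − T₂⁴ = 7.34×10^12 − 9.56×10^10 = 7.24×10^12 K⁴.
q = 5.67×10⁻⁸ × 7.24×10^12 / 1.922 = 2.14×10^5 W/m².

q ≈ 2.14×10^5 W/m²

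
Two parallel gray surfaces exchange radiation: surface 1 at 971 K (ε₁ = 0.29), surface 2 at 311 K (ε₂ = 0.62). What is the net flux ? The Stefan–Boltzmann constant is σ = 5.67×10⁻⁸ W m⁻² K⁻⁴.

q ≈ 12300 W/m²

For two large parallel gray plates, q = σ(T₁⁴ − T₂⁴) / (1/ε₁ + 1/ε₂ − 1).
1/ε₁ + 1/ε₂ − 1 = 1/0.29 + 1/0.62 − 1 = 4.061.
T₁⁴ − T₂⁴ = 8.89×10^11 − 9.35×10^9 = 8.80×10^11 K⁴.
q = 5.67×10⁻⁸ × 8.80×10^11 / 4.061 = 12300 W/m².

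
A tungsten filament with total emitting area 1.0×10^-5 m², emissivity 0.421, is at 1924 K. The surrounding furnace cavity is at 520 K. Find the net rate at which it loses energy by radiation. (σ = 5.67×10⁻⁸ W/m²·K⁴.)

Q ≈ 3.25 W

Q = εσA(T⁴ − T_s⁴). T⁴ − T_s⁴ = (1924)⁴ − (520)⁴ = 1.37×10^13 − 7.31×10^10 = 1.36×10^13 K⁴.
Q = 0.421 × 5.67×10⁻⁸ × 1.00×10^-5 × 1.36×10^13 = 3.25 W.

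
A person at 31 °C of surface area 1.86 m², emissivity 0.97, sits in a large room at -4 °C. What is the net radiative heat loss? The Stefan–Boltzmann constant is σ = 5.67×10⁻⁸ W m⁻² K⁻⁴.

Convert: 31 °C = 304 K; -4 °C = 269 K.
Q = εσA(T⁴ − T_s⁴). T⁴ − T_s⁴ = (304)⁴ − (269)⁴ = 8.54×10^9 − 5.24×10^9 = 3.30×10^9 K⁴.
Q = 0.97 × 5.67×10⁻⁸ × 1.86 × 3.30×10^9 = 338 W.

Q ≈ 338 W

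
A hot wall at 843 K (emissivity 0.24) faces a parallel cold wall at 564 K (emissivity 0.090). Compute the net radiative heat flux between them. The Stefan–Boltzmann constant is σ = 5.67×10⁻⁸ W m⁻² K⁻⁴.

For two large parallel gray plates, q = σ(T₁⁴ − T₂⁴) / (1/ε₁ + 1/ε₂ − 1).
1/ε₁ + 1/ε₂ − 1 = 1/0.24 + 1/0.090 − 1 = 14.28.
T₁⁴ − T₂⁴ = 5.05×10^11 − 1.01×10^11 = 4.04×10^11 K⁴.
q = 5.67×10⁻⁸ × 4.04×10^11 / 14.28 = 1600 W/m².

q ≈ 1600 W/m²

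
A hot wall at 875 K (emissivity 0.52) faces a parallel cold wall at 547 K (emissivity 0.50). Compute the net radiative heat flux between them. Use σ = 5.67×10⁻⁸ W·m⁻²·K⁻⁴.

q ≈ 9630 W/m²

For two large parallel gray plates, q = σ(T₁⁴ − T₂⁴) / (1/ε₁ + 1/ε₂ − 1).
1/ε₁ + 1/ε₂ − 1 = 1/0.52 + 1/0.50 − 1 = 2.923.
T₁⁴ − T₂⁴ = 5.86×10^11 − 8.95×10^10 = 4.97×10^11 K⁴.
q = 5.67×10⁻⁸ × 4.97×10^11 / 2.923 = 9630 W/m².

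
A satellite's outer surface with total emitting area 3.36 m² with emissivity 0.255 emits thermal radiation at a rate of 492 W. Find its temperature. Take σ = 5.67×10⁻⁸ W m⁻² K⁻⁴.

T ≈ 317 K

From P = εσAT⁴, T = (P / εσA)^(1/4) = (492 / (0.255 × 5.67×10⁻⁸ × 3.36))^(1/4).
T = (1.01×10^10)^(1/4) = 317 K.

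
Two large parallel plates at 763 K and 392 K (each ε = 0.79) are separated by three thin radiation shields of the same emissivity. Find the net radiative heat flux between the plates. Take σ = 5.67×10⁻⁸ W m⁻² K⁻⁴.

q ≈ 2920 W/m²

Each of the 4 gaps contributes resistance (2/ε − 1) = 2/0.79 − 1 = 1.532; total = 6.127.
q = σ(T₁⁴ − T₂⁴) / 6.127 = 5.67×10⁻⁸ × 3.15×10^11 / 6.127 = 2920 W/m².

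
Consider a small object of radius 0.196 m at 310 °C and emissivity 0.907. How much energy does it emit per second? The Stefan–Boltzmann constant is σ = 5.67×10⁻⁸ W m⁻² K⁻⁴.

P ≈ 2870 W

A = 4πr² = 4π × (0.196)² = 0.483 m².
310 °C = 583 K.
Stefan–Boltzmann: P = εσAT⁴ = 0.907 × 5.67×10⁻⁸ × 0.483 × (583)⁴ = 0.907 × 5.67×10⁻⁸ × 0.483 × 1.16×10^11.
P = 2870 W.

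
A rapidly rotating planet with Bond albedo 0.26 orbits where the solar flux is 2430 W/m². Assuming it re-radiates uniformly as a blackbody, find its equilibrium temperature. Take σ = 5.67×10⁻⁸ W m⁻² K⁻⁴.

Power absorbed = (1−a)S·πR²; power emitted = 4πR²σT⁴. Equating and cancelling πR²:
T = ((1−a)S / 4σ)^(1/4) = (1800 / (4 × 5.67×10⁻⁸))^(1/4) = (7.93×10^9)^(1/4).
T = 298 K.

T ≈ 298 K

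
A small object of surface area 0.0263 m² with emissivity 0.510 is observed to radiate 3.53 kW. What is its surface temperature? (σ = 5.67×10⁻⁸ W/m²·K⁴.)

From P = εσAT⁴, T = (P / εσA)^(1/4) = (3530 / (0.510 × 5.67×10⁻⁸ × 0.0263))^(1/4).
T = (4.64×10^12)^(1/4) = 1470 K.

T ≈ 1470 K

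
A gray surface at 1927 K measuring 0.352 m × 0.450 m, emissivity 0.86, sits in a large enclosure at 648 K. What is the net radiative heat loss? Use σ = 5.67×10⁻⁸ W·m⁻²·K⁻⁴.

A = 0.352 × 0.450 = 0.158 m².
Q = εσA(T⁴ − T_s⁴). T⁴ − T_s⁴ = (1927)⁴ − (648)⁴ = 1.38×10^13 − 1.76×10^11 = 1.36×10^13 K⁴.
Q = 0.86 × 5.67×10⁻⁸ × 0.158 × 1.36×10^13 = 1.05×10^5 W.

Q ≈ 1.05×10^5 W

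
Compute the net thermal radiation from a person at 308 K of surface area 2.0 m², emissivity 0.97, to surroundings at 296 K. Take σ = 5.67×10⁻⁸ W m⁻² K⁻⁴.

Q = εσA(T⁴ − T_s⁴). T⁴ − T_s⁴ = (308)⁴ − (296)⁴ = 9.00×10^9 − 7.68×10^9 = 1.32×10^9 K⁴.
Q = 0.97 × 5.67×10⁻⁸ × 2.00 × 1.32×10^9 = 145 W.

Q ≈ 145 W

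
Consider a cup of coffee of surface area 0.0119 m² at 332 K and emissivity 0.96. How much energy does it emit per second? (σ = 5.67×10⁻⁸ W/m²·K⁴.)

P = εσAT⁴ = 0.96 × 5.67×10⁻⁸ × 0.0119 × (332)⁴ = 0.96 × 5.67×10⁻⁸ × 0.0119 × 1.21×10^10.
P = 7.87 W.

P ≈ 7.87 W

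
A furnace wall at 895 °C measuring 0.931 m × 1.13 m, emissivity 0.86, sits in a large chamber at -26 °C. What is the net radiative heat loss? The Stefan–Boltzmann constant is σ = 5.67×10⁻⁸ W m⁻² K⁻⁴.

Q ≈ 95300 W

A = 0.931 × 1.13 = 1.05 m².
Convert: 895 °C = 1168 K; -26 °C = 247 K.
Q = εσA(T⁴ − T_s⁴). T⁴ − T_s⁴ = (1168)⁴ − (247)⁴ = 1.86×10^12 − 3.72×10^9 = 1.86×10^12 K⁴.
Q = 0.86 × 5.67×10⁻⁸ × 1.05 × 1.86×10^12 = 95300 W.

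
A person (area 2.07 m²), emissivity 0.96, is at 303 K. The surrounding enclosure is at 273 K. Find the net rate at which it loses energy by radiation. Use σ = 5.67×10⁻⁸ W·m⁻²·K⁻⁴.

Q ≈ 324 W

Q = εσA(T⁴ − T_s⁴). T⁴ − T_s⁴ = (303)⁴ − (273)⁴ = 8.43×10^9 − 5.55×10^9 = 2.87×10^9 K⁴.
Q = 0.96 × 5.67×10⁻⁸ × 2.07 × 2.87×10^9 = 324 W.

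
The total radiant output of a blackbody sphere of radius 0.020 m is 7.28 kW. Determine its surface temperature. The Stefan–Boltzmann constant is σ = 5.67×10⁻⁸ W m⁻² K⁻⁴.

A = 4πr² = 4π × (0.020)² = 5.03×10^-3 m².
From P = σAT⁴, T = (P / σA)^(1/4) = (7280 / (5.67×10⁻⁸ × 5.03×10^-3))^(1/4).
T = (2.55×10^13)^(1/4) = 2250 K.

T ≈ 2250 K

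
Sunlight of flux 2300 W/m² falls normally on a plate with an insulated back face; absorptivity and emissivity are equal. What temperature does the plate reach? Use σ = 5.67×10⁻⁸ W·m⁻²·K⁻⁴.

Absorbed flux αS = emitted flux εσT⁴ (one radiating face); with α = ε, T = (S/σ)^(1/4).
T = (2300 / 5.67×10⁻⁸)^(1/4) = (4.06×10^10)^(1/4).
T = 449 K.

T ≈ 449 K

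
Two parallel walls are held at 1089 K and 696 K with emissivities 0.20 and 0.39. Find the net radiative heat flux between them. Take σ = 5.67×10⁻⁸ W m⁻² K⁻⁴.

q ≈ 10100 W/m²

For two large parallel gray plates, q = σ(T₁⁴ − T₂⁴) / (1/ε₁ + 1/ε₂ − 1).
1/ε₁ + 1/ε₂ − 1 = 1/0.20 + 1/0.39 − 1 = 6.564.
T₁⁴ − T₂⁴ = 1.41×10^12 − 2.35×10^11 = 1.17×10^12 K⁴.
q = 5.67×10⁻⁸ × 1.17×10^12 / 6.564 = 10100 W/m².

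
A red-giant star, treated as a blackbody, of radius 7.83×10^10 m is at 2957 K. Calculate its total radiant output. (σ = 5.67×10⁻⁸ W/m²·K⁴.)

P ≈ 3.34×10^29 W

A = 4πr² = 4π × (7.83×10^10)² = 7.70×10^22 m².
P = σAT⁴ = 5.67×10⁻⁸ × 7.70×10^22 × (2957)⁴ = 5.67×10⁻⁸ × 7.70×10^22 × 7.65×10^13.
P = 3.34×10^29 W.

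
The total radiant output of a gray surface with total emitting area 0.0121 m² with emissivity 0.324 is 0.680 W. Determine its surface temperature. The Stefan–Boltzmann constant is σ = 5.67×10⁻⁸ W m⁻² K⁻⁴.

T ≈ 235 K

From P = εσAT⁴, T = (P / εσA)^(1/4) = (0.680 / (0.324 × 5.67×10⁻⁸ × 0.0121))^(1/4).
T = (3.06×10^9)^(1/4) = 235 K.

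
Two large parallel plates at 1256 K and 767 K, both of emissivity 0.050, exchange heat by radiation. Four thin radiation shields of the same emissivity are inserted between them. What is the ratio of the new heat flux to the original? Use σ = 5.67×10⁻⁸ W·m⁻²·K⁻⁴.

With N identical shields there are N+1 = 5 gaps in series, each with the same radiative resistance, so the flux falls to 1/(N+1) of its unshielded value.

ratio ≈ 0.200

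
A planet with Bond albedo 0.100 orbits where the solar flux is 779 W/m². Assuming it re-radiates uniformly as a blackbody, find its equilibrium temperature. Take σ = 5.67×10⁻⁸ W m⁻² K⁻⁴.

T ≈ 236 K

Power absorbed = (1−a)S·πR²; power emitted = 4πR²σT⁴. Equating and cancelling πR²:
T = ((1−a)S / 4σ)^(1/4) = (701 / (4 × 5.67×10⁻⁸))^(1/4) = (3.09×10^9)^(1/4).
T = 236 K.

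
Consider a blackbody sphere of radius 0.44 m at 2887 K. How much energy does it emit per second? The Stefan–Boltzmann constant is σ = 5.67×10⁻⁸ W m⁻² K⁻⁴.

A = 4πr² = 4π × (0.44)² = 2.43 m².
P = σAT⁴ = 5.67×10⁻⁸ × 2.43 × (2887)⁴ = 5.67×10⁻⁸ × 2.43 × 6.95×10^13.
P = 9.58×10^6 W.

P ≈ 9.58×10^6 W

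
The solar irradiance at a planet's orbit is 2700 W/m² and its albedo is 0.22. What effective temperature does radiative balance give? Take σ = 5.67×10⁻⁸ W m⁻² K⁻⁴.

T ≈ 310 K

Power absorbed = (1−a)S·πR²; power emitted = 4πR²σT⁴. Equating and cancelling πR²:
T = ((1−a)S / 4σ)^(1/4) = (2110 / (4 × 5.67×10⁻⁸))^(1/4) = (9.29×10^9)^(1/4).
T = 310 K.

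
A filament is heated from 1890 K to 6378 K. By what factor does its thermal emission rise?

P ∝ T⁴, so the ratio is (6378/1890)⁴ = (3.375)⁴ = 130.

ratio ≈ 130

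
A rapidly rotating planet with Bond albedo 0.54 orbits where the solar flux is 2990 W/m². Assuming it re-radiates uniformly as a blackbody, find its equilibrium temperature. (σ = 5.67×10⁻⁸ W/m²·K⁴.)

Power absorbed = (1−a)S·πR²; power emitted = 4πR²σT⁴. Equating and cancelling πR²:
T = ((1−a)S / 4σ)^(1/4) = (1380 / (4 × 5.67×10⁻⁸))^(1/4) = (6.06×10^9)^(1/4).
T = 279 K.

T ≈ 279 K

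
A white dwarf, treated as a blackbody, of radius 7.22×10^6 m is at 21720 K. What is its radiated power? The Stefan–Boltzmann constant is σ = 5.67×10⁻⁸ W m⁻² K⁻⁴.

A = 4πr² = 4π × (7.22×10^6)² = 6.55×10^14 m².
P = σAT⁴ = 5.67×10⁻⁸ × 6.55×10^14 × (21720)⁴ = 5.67×10⁻⁸ × 6.55×10^14 × 2.23×10^17.
P = 8.27×10^24 W.

P ≈ 8.27×10^24 W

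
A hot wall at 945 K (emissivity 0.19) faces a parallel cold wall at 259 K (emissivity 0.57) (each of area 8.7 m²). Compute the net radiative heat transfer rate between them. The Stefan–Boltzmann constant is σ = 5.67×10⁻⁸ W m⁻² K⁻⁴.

For two large parallel gray plates, q = σ(T₁⁴ − T₂⁴) / (1/ε₁ + 1/ε₂ − 1).
1/ε₁ + 1/ε₂ − 1 = 1/0.19 + 1/0.57 − 1 = 6.018.
T₁⁴ − T₂⁴ = 7.97×10^11 − 4.50×10^9 = 7.93×10^11 K⁴.
q = 5.67×10⁻⁸ × 7.93×10^11 / 6.018 = 7470 W/m².
Q = q·A = 7470 × 8.7 = 65000 W.

Q ≈ 65000 W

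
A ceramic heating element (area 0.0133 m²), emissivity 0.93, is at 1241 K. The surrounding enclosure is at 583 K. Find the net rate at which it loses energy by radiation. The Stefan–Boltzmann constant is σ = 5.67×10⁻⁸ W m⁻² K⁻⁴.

Q = εσA(T⁴ − T_s⁴). T⁴ − T_s⁴ = (1241)⁴ − (583)⁴ = 2.37×10^12 − 1.16×10^11 = 2.26×10^12 K⁴.
Q = 0.93 × 5.67×10⁻⁸ × 0.0133 × 2.26×10^12 = 1580 W.

Q ≈ 1580 W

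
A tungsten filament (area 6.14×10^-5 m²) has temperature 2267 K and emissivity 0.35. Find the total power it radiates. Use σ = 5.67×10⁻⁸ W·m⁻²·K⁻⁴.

Stefan–Boltzmann: P = εσAT⁴ = 0.35 × 5.67×10⁻⁸ × 6.14×10^-5 × (2267)⁴ = 0.35 × 5.67×10⁻⁸ × 6.14×10^-5 × 2.64×10^13.
P = 32.2 W.

P ≈ 32.2 W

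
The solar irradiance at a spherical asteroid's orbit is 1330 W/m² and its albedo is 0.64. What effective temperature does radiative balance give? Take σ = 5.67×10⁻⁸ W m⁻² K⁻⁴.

T ≈ 214 K

Power absorbed = (1−a)S·πR²; power emitted = 4πR²σT⁴. Equating and cancelling πR²:
T = ((1−a)S / 4σ)^(1/4) = (479 / (4 × 5.67×10⁻⁸))^(1/4) = (2.11×10^9)^(1/4).
T = 214 K.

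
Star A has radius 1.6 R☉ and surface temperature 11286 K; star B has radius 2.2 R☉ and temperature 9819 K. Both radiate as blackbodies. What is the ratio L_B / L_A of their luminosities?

L_B/L_A ≈ 1.08

L = 4πR²σT⁴ ∝ R²T⁴, so L_B/L_A = (2.2/1.6)² × (9819/11286)⁴ = 1.89 × 0.573 = 1.08.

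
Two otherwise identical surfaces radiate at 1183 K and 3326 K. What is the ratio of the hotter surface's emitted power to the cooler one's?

P ∝ T⁴, so the ratio is (3326/1183)⁴ = (2.811)⁴ = 62.5.

ratio ≈ 62.5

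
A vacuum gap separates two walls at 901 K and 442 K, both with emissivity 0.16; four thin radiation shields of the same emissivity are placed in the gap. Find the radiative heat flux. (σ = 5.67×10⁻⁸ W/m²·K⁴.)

Each of the 5 gaps contributes resistance (2/ε − 1) = 2/0.16 − 1 = 11.50; total = 57.50.
q = σ(T₁⁴ − T₂⁴) / 57.50 = 5.67×10⁻⁸ × 6.21×10^11 / 57.50 = 612 W/m².

q ≈ 612 W/m²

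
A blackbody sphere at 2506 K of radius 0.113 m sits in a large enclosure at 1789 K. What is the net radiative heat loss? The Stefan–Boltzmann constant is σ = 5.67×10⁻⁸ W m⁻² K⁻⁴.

Q ≈ 2.66×10^5 W

A = 4πr² = 4π × (0.113)² = 0.160 m².
Q = σA(T⁴ − T_s⁴). T⁴ − T_s⁴ = (2506)⁴ − (1789)⁴ = 3.94×10^13 − 1.02×10^13 = 2.92×10^13 K⁴.
Q = 5.67×10⁻⁸ × 0.160 × 2.92×10^13 = 2.66×10^5 W.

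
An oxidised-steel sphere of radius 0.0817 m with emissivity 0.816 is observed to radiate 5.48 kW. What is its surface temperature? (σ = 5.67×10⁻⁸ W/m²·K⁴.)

A = 4πr² = 4π × (0.0817)² = 0.0839 m².
From P = εσAT⁴, T = (P / εσA)^(1/4) = (5480 / (0.816 × 5.67×10⁻⁸ × 0.0839))^(1/4).
T = (1.41×10^12)^(1/4) = 1090 K.

T ≈ 1090 K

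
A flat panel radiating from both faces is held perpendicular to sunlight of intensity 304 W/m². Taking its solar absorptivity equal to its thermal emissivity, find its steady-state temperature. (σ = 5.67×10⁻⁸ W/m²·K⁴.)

Absorbed flux αS = emitted flux 2εσT⁴ per unit area; with α = ε this gives T = (S/2σ)^(1/4).
T = (304 / (2 × 5.67×10⁻⁸))^(1/4) = (2.68×10^9)^(1/4).
T = 228 K.

T ≈ 228 K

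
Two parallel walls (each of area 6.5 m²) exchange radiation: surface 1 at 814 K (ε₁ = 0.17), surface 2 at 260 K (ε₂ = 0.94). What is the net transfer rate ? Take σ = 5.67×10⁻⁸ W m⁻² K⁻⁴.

For two large parallel gray plates, q = σ(T₁⁴ − T₂⁴) / (1/ε₁ + 1/ε₂ − 1).
1/ε₁ + 1/ε₂ − 1 = 1/0.17 + 1/0.94 − 1 = 5.946.
T₁⁴ − T₂⁴ = 4.39×10^11 − 4.57×10^9 = 4.34×10^11 K⁴.
q = 5.67×10⁻⁸ × 4.34×10^11 / 5.946 = 4140 W/m².
Q = q·A = 4140 × 6.5 = 26900 W.

Q ≈ 26900 W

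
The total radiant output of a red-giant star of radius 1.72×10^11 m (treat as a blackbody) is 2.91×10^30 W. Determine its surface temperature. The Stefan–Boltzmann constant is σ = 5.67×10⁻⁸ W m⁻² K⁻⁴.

A = 4πr² = 4π × (1.72×10^11)² = 3.72×10^23 m².
From P = σAT⁴, T = (P / σA)^(1/4) = (2.91×10^30 / (5.67×10⁻⁸ × 3.72×10^23))^(1/4).
T = (1.38×10^14)^(1/4) = 3430 K.

T ≈ 3430 K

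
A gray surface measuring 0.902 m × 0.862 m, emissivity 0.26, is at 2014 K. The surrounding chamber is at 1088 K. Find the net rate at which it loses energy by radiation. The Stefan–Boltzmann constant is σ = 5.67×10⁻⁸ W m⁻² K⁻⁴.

A = 0.902 × 0.862 = 0.778 m².
Q = εσA(T⁴ − T_s⁴). T⁴ − T_s⁴ = (2014)⁴ − (1088)⁴ = 1.65×10^13 − 1.40×10^12 = 1.51×10^13 K⁴.
Q = 0.26 × 5.67×10⁻⁸ × 0.778 × 1.51×10^13 = 1.73×10^5 W.

Q ≈ 1.73×10^5 W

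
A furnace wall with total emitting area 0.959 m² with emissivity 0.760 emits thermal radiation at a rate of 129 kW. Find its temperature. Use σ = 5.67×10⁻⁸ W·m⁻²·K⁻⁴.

T ≈ 1330 K

From P = εσAT⁴, T = (P / εσA)^(1/4) = (1.29×10^5 / (0.760 × 5.67×10⁻⁸ × 0.959))^(1/4).
T = (3.12×10^12)^(1/4) = 1330 K.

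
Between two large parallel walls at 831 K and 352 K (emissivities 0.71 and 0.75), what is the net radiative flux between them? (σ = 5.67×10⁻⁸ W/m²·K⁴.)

q ≈ 15000 W/m²

For two large parallel gray plates, q = σ(T₁⁴ − T₂⁴) / (1/ε₁ + 1/ε₂ − 1).
1/ε₁ + 1/ε₂ − 1 = 1/0.71 + 1/0.75 − 1 = 1.742.
T₁⁴ − T₂⁴ = 4.77×10^11 − 1.54×10^10 = 4.62×10^11 K⁴.
q = 5.67×10⁻⁸ × 4.62×10^11 / 1.742 = 15000 W/m².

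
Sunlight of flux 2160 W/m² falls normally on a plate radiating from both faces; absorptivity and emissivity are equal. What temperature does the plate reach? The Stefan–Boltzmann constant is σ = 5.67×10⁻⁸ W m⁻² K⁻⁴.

Absorbed flux αS = emitted flux 2εσT⁴ per unit area; with α = ε this gives T = (S/2σ)^(1/4).
T = (2160 / (2 × 5.67×10⁻⁸))^(1/4) = (1.90×10^10)^(1/4).
T = 372 K.

T ≈ 372 K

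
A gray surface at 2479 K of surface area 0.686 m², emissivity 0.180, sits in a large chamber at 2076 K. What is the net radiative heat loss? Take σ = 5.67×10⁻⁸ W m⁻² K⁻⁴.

Q = εσA(T⁴ − T_s⁴). T⁴ − T_s⁴ = (2479)⁴ − (2076)⁴ = 3.78×10^13 − 1.86×10^13 = 1.92×10^13 K⁴.
Q = 0.180 × 5.67×10⁻⁸ × 0.686 × 1.92×10^13 = 1.34×10^5 W.

Q ≈ 1.34×10^5 W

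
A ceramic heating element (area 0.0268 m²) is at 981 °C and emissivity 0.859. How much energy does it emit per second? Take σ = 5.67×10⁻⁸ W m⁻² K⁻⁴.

P ≈ 3230 W

981 °C = 1254 K.
P = εσAT⁴ = 0.859 × 5.67×10⁻⁸ × 0.0268 × (1254)⁴ = 0.859 × 5.67×10⁻⁸ × 0.0268 × 2.47×10^12.
P = 3230 W.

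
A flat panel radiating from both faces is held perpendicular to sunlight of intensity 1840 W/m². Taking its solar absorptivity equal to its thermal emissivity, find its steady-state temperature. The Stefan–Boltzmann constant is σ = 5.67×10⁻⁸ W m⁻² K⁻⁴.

T ≈ 357 K

Absorbed flux αS = emitted flux 2εσT⁴ per unit area; with α = ε this gives T = (S/2σ)^(1/4).
T = (1840 / (2 × 5.67×10⁻⁸))^(1/4) = (1.62×10^10)^(1/4).
T = 357 K.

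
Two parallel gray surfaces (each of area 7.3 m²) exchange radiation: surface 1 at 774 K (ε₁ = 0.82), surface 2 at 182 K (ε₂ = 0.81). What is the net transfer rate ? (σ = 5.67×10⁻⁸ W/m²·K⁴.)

Q ≈ 1.02×10^5 W

For two large parallel gray plates, q = σ(T₁⁴ − T₂⁴) / (1/ε₁ + 1/ε₂ − 1).
1/ε₁ + 1/ε₂ − 1 = 1/0.82 + 1/0.81 − 1 = 1.454.
T₁⁴ − T₂⁴ = 3.59×10^11 − 1.10×10^9 = 3.58×10^11 K⁴.
q = 5.67×10⁻⁸ × 3.58×10^11 / 1.454 = 14000 W/m².
Q = q·A = 14000 × 7.3 = 1.02×10^5 W.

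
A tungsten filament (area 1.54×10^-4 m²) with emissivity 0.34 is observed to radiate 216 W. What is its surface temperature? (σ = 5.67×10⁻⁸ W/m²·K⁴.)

T ≈ 2920 K

From P = εσAT⁴, T = (P / εσA)^(1/4) = (216 / (0.34 × 5.67×10⁻⁸ × 1.54×10^-4))^(1/4).
T = (7.28×10^13)^(1/4) = 2920 K.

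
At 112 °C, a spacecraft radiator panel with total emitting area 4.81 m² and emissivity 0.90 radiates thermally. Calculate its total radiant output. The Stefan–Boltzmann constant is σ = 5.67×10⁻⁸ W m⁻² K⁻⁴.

112 °C = 385 K.
Stefan–Boltzmann: P = εσAT⁴ = 0.90 × 5.67×10⁻⁸ × 4.81 × (385)⁴ = 0.90 × 5.67×10⁻⁸ × 4.81 × 2.20×10^10.
P = 5390 W.

P ≈ 5390 W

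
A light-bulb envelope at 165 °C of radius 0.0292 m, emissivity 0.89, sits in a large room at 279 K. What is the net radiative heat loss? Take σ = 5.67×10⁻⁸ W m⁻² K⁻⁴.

Q ≈ 16.6 W

A = 4πr² = 4π × (0.0292)² = 0.0107 m².
Convert: 165 °C = 438 K.
Q = εσA(T⁴ − T_s⁴). T⁴ − T_s⁴ = (438)⁴ − (279)⁴ = 3.68×10^10 − 6.06×10^9 = 3.07×10^10 K⁴.
Q = 0.89 × 5.67×10⁻⁸ × 0.0107 × 3.07×10^10 = 16.6 W.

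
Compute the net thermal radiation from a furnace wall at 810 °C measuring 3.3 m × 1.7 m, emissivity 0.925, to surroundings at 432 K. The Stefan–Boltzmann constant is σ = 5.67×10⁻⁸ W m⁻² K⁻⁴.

A = 3.3 × 1.7 = 5.61 m².
Convert: 810 °C = 1083 K.
Q = εσA(T⁴ − T_s⁴). T⁴ − T_s⁴ = (1083)⁴ − (432)⁴ = 1.38×10^12 − 3.48×10^10 = 1.34×10^12 K⁴.
Q = 0.925 × 5.67×10⁻⁸ × 5.61 × 1.34×10^12 = 3.95×10^5 W.

Q ≈ 3.95×10^5 W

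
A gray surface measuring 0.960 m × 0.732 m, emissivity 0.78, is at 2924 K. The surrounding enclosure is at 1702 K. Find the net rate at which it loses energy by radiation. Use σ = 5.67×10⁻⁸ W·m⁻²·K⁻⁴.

A = 0.960 × 0.732 = 0.703 m².
Q = εσA(T⁴ − T_s⁴). T⁴ − T_s⁴ = (2924)⁴ − (1702)⁴ = 7.31×10^13 − 8.39×10^12 = 6.47×10^13 K⁴.
Q = 0.78 × 5.67×10⁻⁸ × 0.703 × 6.47×10^13 = 2.01×10^6 W.

Q ≈ 2.01×10^6 W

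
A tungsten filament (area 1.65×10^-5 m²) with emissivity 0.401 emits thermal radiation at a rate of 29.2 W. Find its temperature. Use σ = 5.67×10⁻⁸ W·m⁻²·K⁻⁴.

T ≈ 2970 K

From P = εσAT⁴, T = (P / εσA)^(1/4) = (29.2 / (0.401 × 5.67×10⁻⁸ × 1.65×10^-5))^(1/4).
T = (7.78×10^13)^(1/4) = 2970 K.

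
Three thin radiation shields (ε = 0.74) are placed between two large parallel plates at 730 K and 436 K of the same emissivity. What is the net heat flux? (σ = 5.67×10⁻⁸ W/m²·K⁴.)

q ≈ 2060 W/m²

Each of the 4 gaps contributes resistance (2/ε − 1) = 2/0.74 − 1 = 1.703; total = 6.811.
q = σ(T₁⁴ − T₂⁴) / 6.811 = 5.67×10⁻⁸ × 2.48×10^11 / 6.811 = 2060 W/m².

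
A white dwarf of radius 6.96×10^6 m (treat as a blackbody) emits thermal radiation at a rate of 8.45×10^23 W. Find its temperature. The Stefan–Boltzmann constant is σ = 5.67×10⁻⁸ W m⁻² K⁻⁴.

T ≈ 12500 K

A = 4πr² = 4π × (6.96×10^6)² = 6.09×10^14 m².
From P = σAT⁴, T = (P / σA)^(1/4) = (8.45×10^23 / (5.67×10⁻⁸ × 6.09×10^14))^(1/4).
T = (2.45×10^16)^(1/4) = 12500 K.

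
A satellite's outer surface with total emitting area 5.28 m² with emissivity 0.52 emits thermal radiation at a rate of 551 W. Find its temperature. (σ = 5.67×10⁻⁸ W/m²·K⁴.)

From P = εσAT⁴, T = (P / εσA)^(1/4) = (551 / (0.52 × 5.67×10⁻⁸ × 5.28))^(1/4).
T = (3.54×10^9)^(1/4) = 244 K.

T ≈ 244 K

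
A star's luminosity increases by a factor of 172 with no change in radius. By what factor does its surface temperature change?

factor ≈ 3.62

P ∝ T⁴ ⇒ T ∝ P^(1/4), so T scales by (172)^(1/4) = 3.62.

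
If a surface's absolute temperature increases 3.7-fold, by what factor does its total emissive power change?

P ∝ T⁴, so the power scales as (3.7)⁴ = 187.

factor ≈ 187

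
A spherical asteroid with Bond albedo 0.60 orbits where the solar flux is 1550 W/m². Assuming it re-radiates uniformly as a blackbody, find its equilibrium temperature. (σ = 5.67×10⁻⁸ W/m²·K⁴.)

T ≈ 229 K

Power absorbed = (1−a)S·πR²; power emitted = 4πR²σT⁴. Equating and cancelling πR²:
T = ((1−a)S / 4σ)^(1/4) = (620 / (4 × 5.67×10⁻⁸))^(1/4) = (2.73×10^9)^(1/4).
T = 229 K.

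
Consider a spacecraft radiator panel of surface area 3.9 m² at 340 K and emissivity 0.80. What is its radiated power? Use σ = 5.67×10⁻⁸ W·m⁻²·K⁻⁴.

P = εσAT⁴ = 0.80 × 5.67×10⁻⁸ × 3.90 × (340)⁴ = 0.80 × 5.67×10⁻⁸ × 3.90 × 1.34×10^10.
P = 2360 W.

P ≈ 2360 W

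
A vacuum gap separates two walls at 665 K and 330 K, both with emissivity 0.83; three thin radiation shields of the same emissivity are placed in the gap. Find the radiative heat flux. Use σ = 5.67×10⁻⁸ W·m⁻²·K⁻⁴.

Each of the 4 gaps contributes resistance (2/ε − 1) = 2/0.83 − 1 = 1.410; total = 5.639.
q = σ(T₁⁴ − T₂⁴) / 5.639 = 5.67×10⁻⁸ × 1.84×10^11 / 5.639 = 1850 W/m².

q ≈ 1850 W/m²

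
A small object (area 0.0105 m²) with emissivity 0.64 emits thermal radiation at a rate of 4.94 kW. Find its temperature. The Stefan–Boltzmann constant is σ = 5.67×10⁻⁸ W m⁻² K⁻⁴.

T ≈ 1900 K

From P = εσAT⁴, T = (P / εσA)^(1/4) = (4940 / (0.64 × 5.67×10⁻⁸ × 0.0105))^(1/4).
T = (1.30×10^13)^(1/4) = 1900 K.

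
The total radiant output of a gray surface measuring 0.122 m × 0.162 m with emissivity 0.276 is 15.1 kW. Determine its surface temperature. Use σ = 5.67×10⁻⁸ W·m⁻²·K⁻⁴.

T ≈ 2640 K

A = 0.122 × 0.162 = 0.0198 m².
From P = εσAT⁴, T = (P / εσA)^(1/4) = (15100 / (0.276 × 5.67×10⁻⁸ × 0.0198))^(1/4).
T = (4.88×10^13)^(1/4) = 2640 K.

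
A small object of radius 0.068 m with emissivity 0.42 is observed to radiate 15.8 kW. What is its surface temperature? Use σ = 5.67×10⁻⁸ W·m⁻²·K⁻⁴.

A = 4πr² = 4π × (0.068)² = 0.0581 m².
From P = εσAT⁴, T = (P / εσA)^(1/4) = (15800 / (0.42 × 5.67×10⁻⁸ × 0.0581))^(1/4).
T = (1.14×10^13)^(1/4) = 1840 K.

T ≈ 1840 K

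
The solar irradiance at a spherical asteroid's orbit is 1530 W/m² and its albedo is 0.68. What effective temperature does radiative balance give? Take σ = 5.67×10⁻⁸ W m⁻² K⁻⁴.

Power absorbed = (1−a)S·πR²; power emitted = 4πR²σT⁴. Equating and cancelling πR²:
T = ((1−a)S / 4σ)^(1/4) = (490 / (4 × 5.67×10⁻⁸))^(1/4) = (2.16×10^9)^(1/4).
T = 216 K.

T ≈ 216 K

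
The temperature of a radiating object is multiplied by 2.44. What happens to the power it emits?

factor ≈ 35.4

P ∝ T⁴, so the power scales as (2.44)⁴ = 35.4.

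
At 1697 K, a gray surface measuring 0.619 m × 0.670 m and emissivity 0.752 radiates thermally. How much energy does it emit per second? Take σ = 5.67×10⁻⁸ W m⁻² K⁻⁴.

P ≈ 1.47×10^5 W

A = 0.619 × 0.670 = 0.415 m².
Stefan–Boltzmann: P = εσAT⁴ = 0.752 × 5.67×10⁻⁸ × 0.415 × (1697)⁴ = 0.752 × 5.67×10⁻⁸ × 0.415 × 8.29×10^12.
P = 1.47×10^5 W.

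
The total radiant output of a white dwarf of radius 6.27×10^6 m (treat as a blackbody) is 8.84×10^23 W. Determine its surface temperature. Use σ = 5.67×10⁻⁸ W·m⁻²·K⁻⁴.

A = 4πr² = 4π × (6.27×10^6)² = 4.94×10^14 m².
From P = σAT⁴, T = (P / σA)^(1/4) = (8.84×10^23 / (5.67×10⁻⁸ × 4.94×10^14))^(1/4).
T = (3.16×10^16)^(1/4) = 13300 K.

T ≈ 13300 K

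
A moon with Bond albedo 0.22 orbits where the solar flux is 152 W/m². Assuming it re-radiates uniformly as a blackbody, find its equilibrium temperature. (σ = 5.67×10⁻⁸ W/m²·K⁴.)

Power absorbed = (1−a)S·πR²; power emitted = 4πR²σT⁴. Equating and cancelling πR²:
T = ((1−a)S / 4σ)^(1/4) = (119 / (4 × 5.67×10⁻⁸))^(1/4) = (5.23×10^8)^(1/4).
T = 151 K.

T ≈ 151 K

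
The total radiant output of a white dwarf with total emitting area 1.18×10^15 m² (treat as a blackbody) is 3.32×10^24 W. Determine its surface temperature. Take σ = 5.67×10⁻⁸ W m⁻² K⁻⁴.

T ≈ 14900 K

From P = σAT⁴, T = (P / σA)^(1/4) = (3.32×10^24 / (5.67×10⁻⁸ × 1.18×10^15))^(1/4).
T = (4.96×10^16)^(1/4) = 14900 K.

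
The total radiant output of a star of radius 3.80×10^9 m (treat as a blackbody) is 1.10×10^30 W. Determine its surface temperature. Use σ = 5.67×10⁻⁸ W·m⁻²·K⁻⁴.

A = 4πr² = 4π × (3.80×10^9)² = 1.81×10^20 m².
From P = σAT⁴, T = (P / σA)^(1/4) = (1.10×10^30 / (5.67×10⁻⁸ × 1.81×10^20))^(1/4).
T = (1.07×10^17)^(1/4) = 18100 K.

T ≈ 18100 K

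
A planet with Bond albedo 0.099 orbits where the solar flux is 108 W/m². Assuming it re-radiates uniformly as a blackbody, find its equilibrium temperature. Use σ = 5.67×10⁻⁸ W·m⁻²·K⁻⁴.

T ≈ 144 K

Power absorbed = (1−a)S·πR²; power emitted = 4πR²σT⁴. Equating and cancelling πR²:
T = ((1−a)S / 4σ)^(1/4) = (97.3 / (4 × 5.67×10⁻⁸))^(1/4) = (4.29×10^8)^(1/4).
T = 144 K.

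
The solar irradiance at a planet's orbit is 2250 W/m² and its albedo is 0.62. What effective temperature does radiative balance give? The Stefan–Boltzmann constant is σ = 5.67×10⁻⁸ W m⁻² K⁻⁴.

T ≈ 248 K

Power absorbed = (1−a)S·πR²; power emitted = 4πR²σT⁴. Equating and cancelling πR²:
T = ((1−a)S / 4σ)^(1/4) = (855 / (4 × 5.67×10⁻⁸))^(1/4) = (3.77×10^9)^(1/4).
T = 248 K.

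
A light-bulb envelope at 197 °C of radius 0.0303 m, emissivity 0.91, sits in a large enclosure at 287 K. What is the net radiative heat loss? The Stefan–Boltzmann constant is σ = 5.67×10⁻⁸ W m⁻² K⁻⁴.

Q ≈ 25.0 W

A = 4πr² = 4π × (0.0303)² = 0.0115 m².
Convert: 197 °C = 470 K.
Q = εσA(T⁴ − T_s⁴). T⁴ − T_s⁴ = (470)⁴ − (287)⁴ = 4.88×10^10 − 6.78×10^9 = 4.20×10^10 K⁴.
Q = 0.91 × 5.67×10⁻⁸ × 0.0115 × 4.20×10^10 = 25.0 W.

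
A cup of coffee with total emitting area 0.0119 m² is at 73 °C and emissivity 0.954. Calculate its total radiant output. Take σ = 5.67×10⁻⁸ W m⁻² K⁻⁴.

73 °C = 346 K.
Stefan–Boltzmann: P = εσAT⁴ = 0.954 × 5.67×10⁻⁸ × 0.0119 × (346)⁴ = 0.954 × 5.67×10⁻⁸ × 0.0119 × 1.43×10^10.
P = 9.23 W.

P ≈ 9.23 W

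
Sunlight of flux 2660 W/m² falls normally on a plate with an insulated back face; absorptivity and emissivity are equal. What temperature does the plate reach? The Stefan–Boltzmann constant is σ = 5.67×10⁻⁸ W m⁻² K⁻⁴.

T ≈ 465 K

Absorbed flux αS = emitted flux εσT⁴ (one radiating face); with α = ε, T = (S/σ)^(1/4).
T = (2660 / 5.67×10⁻⁸)^(1/4) = (4.69×10^10)^(1/4).
T = 465 K.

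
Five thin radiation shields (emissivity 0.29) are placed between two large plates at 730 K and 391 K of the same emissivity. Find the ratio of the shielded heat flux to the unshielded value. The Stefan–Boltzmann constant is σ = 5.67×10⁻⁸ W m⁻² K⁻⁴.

ratio ≈ 0.167

With N identical shields there are N+1 = 6 gaps in series, each with the same radiative resistance, so the flux falls to 1/(N+1) of its unshielded value.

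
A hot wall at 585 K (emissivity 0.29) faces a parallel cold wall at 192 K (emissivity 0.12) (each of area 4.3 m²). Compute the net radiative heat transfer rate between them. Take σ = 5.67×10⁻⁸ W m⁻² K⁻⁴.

Q ≈ 2620 W

For two large parallel gray plates, q = σ(T₁⁴ − T₂⁴) / (1/ε₁ + 1/ε₂ − 1).
1/ε₁ + 1/ε₂ − 1 = 1/0.29 + 1/0.12 − 1 = 10.78.
T₁⁴ − T₂⁴ = 1.17×10^11 − 1.36×10^9 = 1.16×10^11 K⁴.
q = 5.67×10⁻⁸ × 1.16×10^11 / 10.78 = 609 W/m².
Q = q·A = 609 × 4.3 = 2620 W.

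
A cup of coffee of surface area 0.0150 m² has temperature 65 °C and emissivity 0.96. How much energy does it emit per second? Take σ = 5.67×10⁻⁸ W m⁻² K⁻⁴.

65 °C = 338 K.
P = εσAT⁴ = 0.96 × 5.67×10⁻⁸ × 0.0150 × (338)⁴ = 0.96 × 5.67×10⁻⁸ × 0.0150 × 1.31×10^10.
P = 10.7 W.

P ≈ 10.7 W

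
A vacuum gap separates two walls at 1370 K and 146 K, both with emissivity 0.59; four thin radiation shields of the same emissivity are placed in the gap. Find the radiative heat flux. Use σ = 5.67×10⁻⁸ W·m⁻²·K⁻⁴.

q ≈ 16700 W/m²

Each of the 5 gaps contributes resistance (2/ε − 1) = 2/0.59 − 1 = 2.390; total = 11.95.
q = σ(T₁⁴ − T₂⁴) / 11.95 = 5.67×10⁻⁸ × 3.52×10^12 / 11.95 = 16700 W/m².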